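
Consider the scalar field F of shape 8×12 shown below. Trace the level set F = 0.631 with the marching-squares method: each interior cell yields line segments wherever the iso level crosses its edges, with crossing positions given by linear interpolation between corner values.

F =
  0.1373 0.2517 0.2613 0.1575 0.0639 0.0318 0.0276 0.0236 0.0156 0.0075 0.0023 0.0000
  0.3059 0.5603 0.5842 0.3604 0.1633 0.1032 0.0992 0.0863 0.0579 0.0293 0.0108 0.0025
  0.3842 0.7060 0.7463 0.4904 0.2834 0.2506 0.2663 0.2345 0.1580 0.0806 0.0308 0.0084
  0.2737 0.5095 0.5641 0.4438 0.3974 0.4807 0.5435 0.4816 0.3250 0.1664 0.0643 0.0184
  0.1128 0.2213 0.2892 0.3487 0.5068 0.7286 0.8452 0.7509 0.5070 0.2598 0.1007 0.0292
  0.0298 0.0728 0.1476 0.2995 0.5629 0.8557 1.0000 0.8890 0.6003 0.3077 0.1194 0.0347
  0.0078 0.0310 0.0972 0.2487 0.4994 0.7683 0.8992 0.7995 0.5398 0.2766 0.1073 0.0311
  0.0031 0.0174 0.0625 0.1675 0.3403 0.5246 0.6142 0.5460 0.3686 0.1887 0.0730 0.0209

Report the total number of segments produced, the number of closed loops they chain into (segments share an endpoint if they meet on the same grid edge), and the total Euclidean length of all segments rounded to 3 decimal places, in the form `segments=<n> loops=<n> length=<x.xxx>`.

segments=18 loops=2 length=16.006

cell (1,0): code 0100 → (1.485,1.000)–(2.000,0.767)
cell (1,1): code 1100 → (1.289,2.000)–(1.485,1.000)
cell (1,2): code 1000 → (2.000,2.451)–(1.289,2.000)
cell (2,0): code 0010 → (2.000,0.767)–(2.382,1.000)
cell (2,1): code 0011 → (2.382,1.000)–(2.633,2.000)
cell (2,2): code 0001 → (2.633,2.000)–(2.000,2.451)
cell (3,4): code 0100 → (3.606,5.000)–(4.000,4.560)
cell (3,5): code 1100 → (3.290,6.000)–(3.606,5.000)
cell (3,6): code 1100 → (3.555,7.000)–(3.290,6.000)
cell (3,7): code 1000 → (4.000,7.492)–(3.555,7.000)
cell (4,4): code 0110 → (4.000,4.560)–(5.000,4.233)
cell (4,7): code 1001 → (5.000,7.894)–(4.000,7.492)
cell (5,4): code 0110 → (5.000,4.233)–(6.000,4.489)
cell (5,7): code 1001 → (6.000,7.649)–(5.000,7.894)
cell (6,4): code 0010 → (6.000,4.489)–(6.563,5.000)
cell (6,5): code 0011 → (6.563,5.000)–(6.941,6.000)
cell (6,6): code 0011 → (6.941,6.000)–(6.665,7.000)
cell (6,7): code 0001 → (6.665,7.000)–(6.000,7.649)
total: 18 segments, chained into 2 closed loop(s), length Σ = 16.005901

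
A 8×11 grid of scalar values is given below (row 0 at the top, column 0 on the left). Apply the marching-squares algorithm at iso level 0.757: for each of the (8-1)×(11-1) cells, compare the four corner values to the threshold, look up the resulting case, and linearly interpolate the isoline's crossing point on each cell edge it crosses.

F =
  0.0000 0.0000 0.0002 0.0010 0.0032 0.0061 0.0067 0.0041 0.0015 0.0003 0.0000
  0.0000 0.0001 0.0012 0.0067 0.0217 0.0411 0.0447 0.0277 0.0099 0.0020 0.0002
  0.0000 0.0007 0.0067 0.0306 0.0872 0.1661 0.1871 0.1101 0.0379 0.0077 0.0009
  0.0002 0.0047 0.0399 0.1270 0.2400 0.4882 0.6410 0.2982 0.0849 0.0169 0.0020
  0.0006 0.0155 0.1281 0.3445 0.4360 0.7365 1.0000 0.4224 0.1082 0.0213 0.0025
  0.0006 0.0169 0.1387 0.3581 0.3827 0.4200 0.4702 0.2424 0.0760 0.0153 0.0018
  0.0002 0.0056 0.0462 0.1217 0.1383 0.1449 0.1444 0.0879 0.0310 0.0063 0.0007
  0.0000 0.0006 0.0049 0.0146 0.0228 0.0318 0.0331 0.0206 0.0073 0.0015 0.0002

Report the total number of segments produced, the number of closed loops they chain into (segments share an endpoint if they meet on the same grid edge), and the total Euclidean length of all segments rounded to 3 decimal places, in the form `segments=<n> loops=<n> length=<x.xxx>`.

cell (3,5): code 0100 → (3.323,6.000)–(4.000,5.078)
cell (3,6): code 1000 → (4.000,6.421)–(3.323,6.000)
cell (4,5): code 0010 → (4.000,5.078)–(4.459,6.000)
cell (4,6): code 0001 → (4.459,6.000)–(4.000,6.421)
total: 4 segments, chained into 1 closed loop(s), length Σ = 3.593272

segments=4 loops=1 length=3.593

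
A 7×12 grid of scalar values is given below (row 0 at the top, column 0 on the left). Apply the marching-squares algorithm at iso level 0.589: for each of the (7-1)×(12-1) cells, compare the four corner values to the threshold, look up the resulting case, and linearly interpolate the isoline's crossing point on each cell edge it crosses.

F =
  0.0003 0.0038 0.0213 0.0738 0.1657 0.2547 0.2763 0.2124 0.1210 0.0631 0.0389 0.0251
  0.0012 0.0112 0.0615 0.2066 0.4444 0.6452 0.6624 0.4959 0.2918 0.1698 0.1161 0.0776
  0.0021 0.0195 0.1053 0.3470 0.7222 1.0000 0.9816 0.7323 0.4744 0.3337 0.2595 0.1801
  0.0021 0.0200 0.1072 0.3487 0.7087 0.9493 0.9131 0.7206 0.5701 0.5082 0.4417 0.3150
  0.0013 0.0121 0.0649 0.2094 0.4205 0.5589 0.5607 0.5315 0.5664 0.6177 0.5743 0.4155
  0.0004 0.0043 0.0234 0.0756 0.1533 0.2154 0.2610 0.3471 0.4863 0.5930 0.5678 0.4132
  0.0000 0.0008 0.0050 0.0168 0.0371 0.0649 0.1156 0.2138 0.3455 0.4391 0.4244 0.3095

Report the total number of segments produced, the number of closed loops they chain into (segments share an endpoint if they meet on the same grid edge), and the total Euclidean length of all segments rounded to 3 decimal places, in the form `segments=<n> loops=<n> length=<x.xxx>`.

segments=20 loops=2 length=15.416

cell (0,4): code 0100 → (0.856,5.000)–(1.000,4.720)
cell (0,5): code 1100 → (0.810,6.000)–(0.856,5.000)
cell (0,6): code 1000 → (1.000,6.441)–(0.810,6.000)
cell (1,3): code 0100 → (1.521,4.000)–(2.000,3.645)
cell (1,4): code 1110 → (1.000,4.720)–(1.521,4.000)
cell (1,6): code 1101 → (1.394,7.000)–(1.000,6.441)
cell (1,7): code 1000 → (2.000,7.556)–(1.394,7.000)
cell (2,3): code 0110 → (2.000,3.645)–(3.000,3.667)
cell (2,7): code 1001 → (3.000,7.874)–(2.000,7.556)
cell (3,3): code 0010 → (3.000,3.667)–(3.415,4.000)
cell (3,4): code 0011 → (3.415,4.000)–(3.923,5.000)
cell (3,5): code 0011 → (3.923,5.000)–(3.920,6.000)
cell (3,6): code 0011 → (3.920,6.000)–(3.696,7.000)
cell (3,7): code 0001 → (3.696,7.000)–(3.000,7.874)
cell (3,8): code 0100 → (3.738,9.000)–(4.000,8.441)
cell (3,9): code 1000 → (4.000,9.661)–(3.738,9.000)
cell (4,8): code 0110 → (4.000,8.441)–(5.000,8.963)
cell (4,9): code 1001 → (5.000,9.159)–(4.000,9.661)
cell (5,8): code 0010 → (5.000,8.963)–(5.026,9.000)
cell (5,9): code 0001 → (5.026,9.000)–(5.000,9.159)
total: 20 segments, chained into 2 closed loop(s), length Σ = 15.415654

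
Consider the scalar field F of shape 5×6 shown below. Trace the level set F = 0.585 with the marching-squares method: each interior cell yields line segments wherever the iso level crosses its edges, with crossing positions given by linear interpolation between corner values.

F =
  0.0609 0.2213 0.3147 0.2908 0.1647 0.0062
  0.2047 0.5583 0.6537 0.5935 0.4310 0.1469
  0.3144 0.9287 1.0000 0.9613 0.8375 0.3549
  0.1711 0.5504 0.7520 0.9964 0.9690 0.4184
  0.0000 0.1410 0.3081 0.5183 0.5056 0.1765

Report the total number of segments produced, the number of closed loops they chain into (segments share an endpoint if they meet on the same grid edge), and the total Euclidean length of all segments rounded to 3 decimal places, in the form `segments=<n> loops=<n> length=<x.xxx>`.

cell (0,1): code 0100 → (0.797,2.000)–(1.000,1.280)
cell (0,2): code 1100 → (0.972,3.000)–(0.797,2.000)
cell (0,3): code 1000 → (1.000,3.052)–(0.972,3.000)
cell (1,0): code 0100 → (1.072,1.000)–(2.000,0.441)
cell (1,1): code 1110 → (1.000,1.280)–(1.072,1.000)
cell (1,3): code 1101 → (1.379,4.000)–(1.000,3.052)
cell (1,4): code 1000 → (2.000,4.523)–(1.379,4.000)
cell (2,0): code 0010 → (2.000,0.441)–(2.909,1.000)
cell (2,1): code 0111 → (2.909,1.000)–(3.000,1.172)
cell (2,4): code 1001 → (3.000,4.697)–(2.000,4.523)
cell (3,1): code 0010 → (3.000,1.172)–(3.376,2.000)
cell (3,2): code 0011 → (3.376,2.000)–(3.860,3.000)
cell (3,3): code 0011 → (3.860,3.000)–(3.829,4.000)
cell (3,4): code 0001 → (3.829,4.000)–(3.000,4.697)
total: 14 segments, chained into 1 closed loop(s), length Σ = 11.408913

segments=14 loops=1 length=11.409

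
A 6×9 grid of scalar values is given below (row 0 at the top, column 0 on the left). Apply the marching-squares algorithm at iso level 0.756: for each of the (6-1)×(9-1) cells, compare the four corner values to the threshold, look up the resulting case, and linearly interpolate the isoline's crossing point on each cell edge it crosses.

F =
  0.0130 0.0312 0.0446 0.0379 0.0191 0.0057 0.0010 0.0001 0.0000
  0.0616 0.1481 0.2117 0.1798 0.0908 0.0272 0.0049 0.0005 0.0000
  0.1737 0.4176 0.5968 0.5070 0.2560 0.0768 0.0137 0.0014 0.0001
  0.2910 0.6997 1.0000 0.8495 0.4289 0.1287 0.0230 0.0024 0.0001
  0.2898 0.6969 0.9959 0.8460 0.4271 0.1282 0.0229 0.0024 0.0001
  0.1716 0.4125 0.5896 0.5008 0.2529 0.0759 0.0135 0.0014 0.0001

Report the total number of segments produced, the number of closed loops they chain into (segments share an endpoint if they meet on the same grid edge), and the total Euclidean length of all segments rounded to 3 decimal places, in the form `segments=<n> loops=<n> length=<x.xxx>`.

cell (2,1): code 0100 → (2.395,2.000)–(3.000,1.187)
cell (2,2): code 1100 → (2.727,3.000)–(2.395,2.000)
cell (2,3): code 1000 → (3.000,3.222)–(2.727,3.000)
cell (3,1): code 0110 → (3.000,1.187)–(4.000,1.198)
cell (3,3): code 1001 → (4.000,3.215)–(3.000,3.222)
cell (4,1): code 0010 → (4.000,1.198)–(4.590,2.000)
cell (4,2): code 0011 → (4.590,2.000)–(4.261,3.000)
cell (4,3): code 0001 → (4.261,3.000)–(4.000,3.215)
total: 8 segments, chained into 1 closed loop(s), length Σ = 6.805957

segments=8 loops=1 length=6.806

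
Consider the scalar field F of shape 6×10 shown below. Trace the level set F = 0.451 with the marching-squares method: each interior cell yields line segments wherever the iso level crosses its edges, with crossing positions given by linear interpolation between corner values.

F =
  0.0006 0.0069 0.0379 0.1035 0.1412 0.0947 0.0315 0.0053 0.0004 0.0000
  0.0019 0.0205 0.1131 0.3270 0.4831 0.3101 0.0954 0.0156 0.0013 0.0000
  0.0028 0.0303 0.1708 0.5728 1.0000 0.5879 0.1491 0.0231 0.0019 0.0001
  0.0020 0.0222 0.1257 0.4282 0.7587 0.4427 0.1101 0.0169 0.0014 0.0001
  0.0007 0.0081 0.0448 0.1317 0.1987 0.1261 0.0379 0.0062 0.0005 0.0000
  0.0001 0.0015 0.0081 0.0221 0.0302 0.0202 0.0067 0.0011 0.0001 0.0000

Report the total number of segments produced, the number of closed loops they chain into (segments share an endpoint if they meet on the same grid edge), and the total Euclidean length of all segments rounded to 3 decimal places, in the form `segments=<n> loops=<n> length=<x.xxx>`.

cell (0,3): code 0100 → (0.906,4.000)–(1.000,3.794)
cell (0,4): code 1000 → (1.000,4.186)–(0.906,4.000)
cell (1,2): code 0100 → (1.504,3.000)–(2.000,2.697)
cell (1,3): code 1110 → (1.000,3.794)–(1.504,3.000)
cell (1,4): code 1101 → (1.507,5.000)–(1.000,4.186)
cell (1,5): code 1000 → (2.000,5.312)–(1.507,5.000)
cell (2,2): code 0010 → (2.000,2.697)–(2.842,3.000)
cell (2,3): code 0111 → (2.842,3.000)–(3.000,3.069)
cell (2,4): code 1011 → (3.000,4.974)–(2.943,5.000)
cell (2,5): code 0001 → (2.943,5.000)–(2.000,5.312)
cell (3,3): code 0010 → (3.000,3.069)–(3.549,4.000)
cell (3,4): code 0001 → (3.549,4.000)–(3.000,4.974)
total: 12 segments, chained into 1 closed loop(s), length Σ = 7.820978

segments=12 loops=1 length=7.821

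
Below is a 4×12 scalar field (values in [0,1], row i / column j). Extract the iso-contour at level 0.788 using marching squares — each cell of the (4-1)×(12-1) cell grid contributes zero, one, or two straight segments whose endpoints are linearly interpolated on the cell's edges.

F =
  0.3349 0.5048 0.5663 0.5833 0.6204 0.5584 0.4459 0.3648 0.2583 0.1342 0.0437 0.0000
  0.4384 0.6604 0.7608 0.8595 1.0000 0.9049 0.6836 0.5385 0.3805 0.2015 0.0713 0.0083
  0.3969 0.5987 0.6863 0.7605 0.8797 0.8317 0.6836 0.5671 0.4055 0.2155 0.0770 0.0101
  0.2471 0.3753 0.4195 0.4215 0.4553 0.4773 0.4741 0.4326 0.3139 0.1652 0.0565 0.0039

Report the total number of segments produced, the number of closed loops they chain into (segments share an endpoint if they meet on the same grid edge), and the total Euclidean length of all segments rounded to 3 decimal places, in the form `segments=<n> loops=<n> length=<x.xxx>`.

cell (0,2): code 0100 → (0.741,3.000)–(1.000,2.276)
cell (0,3): code 1100 → (0.442,4.000)–(0.741,3.000)
cell (0,4): code 1100 → (0.663,5.000)–(0.442,4.000)
cell (0,5): code 1000 → (1.000,5.528)–(0.663,5.000)
cell (1,2): code 0010 → (1.000,2.276)–(1.722,3.000)
cell (1,3): code 0111 → (1.722,3.000)–(2.000,3.231)
cell (1,5): code 1001 → (2.000,5.295)–(1.000,5.528)
cell (2,3): code 0010 → (2.000,3.231)–(2.216,4.000)
cell (2,4): code 0011 → (2.216,4.000)–(2.123,5.000)
cell (2,5): code 0001 → (2.123,5.000)–(2.000,5.295)
total: 10 segments, chained into 1 closed loop(s), length Σ = 7.998139

segments=10 loops=1 length=7.998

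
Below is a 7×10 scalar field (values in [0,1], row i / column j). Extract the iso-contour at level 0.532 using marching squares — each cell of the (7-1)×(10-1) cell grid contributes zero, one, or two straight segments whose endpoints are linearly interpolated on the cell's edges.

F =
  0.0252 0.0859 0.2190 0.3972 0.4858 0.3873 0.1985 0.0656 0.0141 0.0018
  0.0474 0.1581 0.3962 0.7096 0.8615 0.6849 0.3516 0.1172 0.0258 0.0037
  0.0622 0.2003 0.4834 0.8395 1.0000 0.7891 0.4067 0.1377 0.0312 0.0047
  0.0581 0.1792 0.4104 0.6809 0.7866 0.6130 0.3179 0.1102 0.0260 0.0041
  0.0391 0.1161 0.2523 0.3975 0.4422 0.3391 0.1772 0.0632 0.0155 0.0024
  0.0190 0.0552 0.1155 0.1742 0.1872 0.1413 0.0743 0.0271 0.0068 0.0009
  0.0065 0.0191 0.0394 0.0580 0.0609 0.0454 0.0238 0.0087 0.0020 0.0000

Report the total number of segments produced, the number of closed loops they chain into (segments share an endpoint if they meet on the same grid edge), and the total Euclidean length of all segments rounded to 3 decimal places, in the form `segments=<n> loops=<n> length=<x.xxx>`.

cell (0,2): code 0100 → (0.431,3.000)–(1.000,2.433)
cell (0,3): code 1100 → (0.123,4.000)–(0.431,3.000)
cell (0,4): code 1100 → (0.486,5.000)–(0.123,4.000)
cell (0,5): code 1000 → (1.000,5.459)–(0.486,5.000)
cell (1,2): code 0110 → (1.000,2.433)–(2.000,2.136)
cell (1,5): code 1001 → (2.000,5.672)–(1.000,5.459)
cell (2,2): code 0110 → (2.000,2.136)–(3.000,2.450)
cell (2,5): code 1001 → (3.000,5.274)–(2.000,5.672)
cell (3,2): code 0010 → (3.000,2.450)–(3.525,3.000)
cell (3,3): code 0011 → (3.525,3.000)–(3.739,4.000)
cell (3,4): code 0011 → (3.739,4.000)–(3.296,5.000)
cell (3,5): code 0001 → (3.296,5.000)–(3.000,5.274)
total: 12 segments, chained into 1 closed loop(s), length Σ = 11.072695

segments=12 loops=1 length=11.073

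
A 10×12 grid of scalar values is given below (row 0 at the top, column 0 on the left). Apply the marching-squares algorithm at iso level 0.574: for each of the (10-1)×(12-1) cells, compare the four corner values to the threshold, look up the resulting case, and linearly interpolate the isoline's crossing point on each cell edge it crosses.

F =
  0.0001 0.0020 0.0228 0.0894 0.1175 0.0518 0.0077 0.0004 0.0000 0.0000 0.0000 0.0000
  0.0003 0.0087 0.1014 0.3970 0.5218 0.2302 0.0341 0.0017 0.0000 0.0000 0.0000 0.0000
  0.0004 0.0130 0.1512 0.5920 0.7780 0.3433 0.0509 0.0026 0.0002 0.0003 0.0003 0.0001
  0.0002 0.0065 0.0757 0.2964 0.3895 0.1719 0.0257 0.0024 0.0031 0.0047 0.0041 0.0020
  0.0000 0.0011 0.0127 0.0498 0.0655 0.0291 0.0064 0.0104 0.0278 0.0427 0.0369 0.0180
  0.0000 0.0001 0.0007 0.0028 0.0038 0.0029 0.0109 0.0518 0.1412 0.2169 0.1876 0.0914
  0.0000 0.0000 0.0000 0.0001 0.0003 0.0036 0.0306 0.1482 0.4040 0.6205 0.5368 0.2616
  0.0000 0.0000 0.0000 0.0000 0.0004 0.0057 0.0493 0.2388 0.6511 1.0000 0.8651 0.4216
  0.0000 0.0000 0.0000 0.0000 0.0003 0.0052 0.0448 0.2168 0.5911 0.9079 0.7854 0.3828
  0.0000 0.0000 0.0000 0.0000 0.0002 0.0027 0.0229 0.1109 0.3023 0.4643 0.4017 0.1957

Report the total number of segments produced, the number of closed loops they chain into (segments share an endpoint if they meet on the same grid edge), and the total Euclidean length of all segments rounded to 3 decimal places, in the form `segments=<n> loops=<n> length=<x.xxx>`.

segments=18 loops=2 length=13.000

cell (1,2): code 0100 → (1.908,3.000)–(2.000,2.959)
cell (1,3): code 1100 → (1.204,4.000)–(1.908,3.000)
cell (1,4): code 1000 → (2.000,4.469)–(1.204,4.000)
cell (2,2): code 0010 → (2.000,2.959)–(2.061,3.000)
cell (2,3): code 0011 → (2.061,3.000)–(2.525,4.000)
cell (2,4): code 0001 → (2.525,4.000)–(2.000,4.469)
cell (5,8): code 0100 → (5.885,9.000)–(6.000,8.785)
cell (5,9): code 1000 → (6.000,9.556)–(5.885,9.000)
cell (6,7): code 0100 → (6.688,8.000)–(7.000,7.813)
cell (6,8): code 1110 → (6.000,8.785)–(6.688,8.000)
cell (6,9): code 1101 → (6.113,10.000)–(6.000,9.556)
cell (6,10): code 1000 → (7.000,10.656)–(6.113,10.000)
cell (7,7): code 0110 → (7.000,7.813)–(8.000,7.954)
cell (7,10): code 1001 → (8.000,10.525)–(7.000,10.656)
cell (8,7): code 0010 → (8.000,7.954)–(8.059,8.000)
cell (8,8): code 0011 → (8.059,8.000)–(8.753,9.000)
cell (8,9): code 0011 → (8.753,9.000)–(8.551,10.000)
cell (8,10): code 0001 → (8.551,10.000)–(8.000,10.525)
total: 18 segments, chained into 2 closed loop(s), length Σ = 13.000354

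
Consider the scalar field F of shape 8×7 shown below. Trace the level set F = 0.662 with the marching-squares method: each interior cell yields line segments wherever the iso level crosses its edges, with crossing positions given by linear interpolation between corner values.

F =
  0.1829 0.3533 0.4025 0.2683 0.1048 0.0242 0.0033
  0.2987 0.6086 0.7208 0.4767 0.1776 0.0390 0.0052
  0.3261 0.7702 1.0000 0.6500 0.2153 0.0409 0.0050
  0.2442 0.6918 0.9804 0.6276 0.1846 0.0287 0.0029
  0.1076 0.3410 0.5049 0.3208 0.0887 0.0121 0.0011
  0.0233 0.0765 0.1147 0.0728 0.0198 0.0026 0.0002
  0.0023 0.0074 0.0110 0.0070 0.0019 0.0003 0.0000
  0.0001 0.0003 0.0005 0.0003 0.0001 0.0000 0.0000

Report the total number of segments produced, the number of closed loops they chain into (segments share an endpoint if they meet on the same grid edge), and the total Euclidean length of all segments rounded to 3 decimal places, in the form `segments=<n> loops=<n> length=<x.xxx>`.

cell (0,1): code 0100 → (0.815,2.000)–(1.000,1.476)
cell (0,2): code 1000 → (1.000,2.241)–(0.815,2.000)
cell (1,0): code 0100 → (1.330,1.000)–(2.000,0.756)
cell (1,1): code 1110 → (1.000,1.476)–(1.330,1.000)
cell (1,2): code 1001 → (2.000,2.966)–(1.000,2.241)
cell (2,0): code 0110 → (2.000,0.756)–(3.000,0.933)
cell (2,2): code 1001 → (3.000,2.902)–(2.000,2.966)
cell (3,0): code 0010 → (3.000,0.933)–(3.085,1.000)
cell (3,1): code 0011 → (3.085,1.000)–(3.670,2.000)
cell (3,2): code 0001 → (3.670,2.000)–(3.000,2.902)
total: 10 segments, chained into 1 closed loop(s), length Σ = 7.793836

segments=10 loops=1 length=7.794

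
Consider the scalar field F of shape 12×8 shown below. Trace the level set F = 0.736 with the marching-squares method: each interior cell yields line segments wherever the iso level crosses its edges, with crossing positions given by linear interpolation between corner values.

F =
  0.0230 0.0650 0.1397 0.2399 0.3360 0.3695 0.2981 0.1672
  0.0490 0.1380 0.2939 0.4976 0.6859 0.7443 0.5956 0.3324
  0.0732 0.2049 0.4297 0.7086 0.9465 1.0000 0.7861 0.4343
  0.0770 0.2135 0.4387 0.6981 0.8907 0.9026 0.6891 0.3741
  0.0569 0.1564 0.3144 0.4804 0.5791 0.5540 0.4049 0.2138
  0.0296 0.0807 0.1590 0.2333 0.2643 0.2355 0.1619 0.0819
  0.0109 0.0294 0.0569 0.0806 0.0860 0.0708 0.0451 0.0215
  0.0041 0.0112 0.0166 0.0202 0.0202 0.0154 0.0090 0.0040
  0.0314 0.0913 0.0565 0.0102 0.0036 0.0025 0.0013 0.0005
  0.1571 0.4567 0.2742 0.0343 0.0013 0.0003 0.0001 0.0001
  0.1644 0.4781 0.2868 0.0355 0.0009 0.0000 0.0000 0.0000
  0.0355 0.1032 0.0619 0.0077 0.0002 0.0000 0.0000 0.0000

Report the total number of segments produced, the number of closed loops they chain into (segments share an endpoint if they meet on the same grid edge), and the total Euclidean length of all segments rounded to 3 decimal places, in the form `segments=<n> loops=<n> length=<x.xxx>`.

segments=12 loops=1 length=8.708

cell (0,4): code 0100 → (0.978,5.000)–(1.000,4.858)
cell (0,5): code 1000 → (1.000,5.056)–(0.978,5.000)
cell (1,3): code 0100 → (1.192,4.000)–(2.000,3.115)
cell (1,4): code 1110 → (1.000,4.858)–(1.192,4.000)
cell (1,5): code 1101 → (1.737,6.000)–(1.000,5.056)
cell (1,6): code 1000 → (2.000,6.142)–(1.737,6.000)
cell (2,3): code 0110 → (2.000,3.115)–(3.000,3.197)
cell (2,5): code 1011 → (3.000,5.780)–(2.516,6.000)
cell (2,6): code 0001 → (2.516,6.000)–(2.000,6.142)
cell (3,3): code 0010 → (3.000,3.197)–(3.496,4.000)
cell (3,4): code 0011 → (3.496,4.000)–(3.478,5.000)
cell (3,5): code 0001 → (3.478,5.000)–(3.000,5.780)
total: 12 segments, chained into 1 closed loop(s), length Σ = 8.707611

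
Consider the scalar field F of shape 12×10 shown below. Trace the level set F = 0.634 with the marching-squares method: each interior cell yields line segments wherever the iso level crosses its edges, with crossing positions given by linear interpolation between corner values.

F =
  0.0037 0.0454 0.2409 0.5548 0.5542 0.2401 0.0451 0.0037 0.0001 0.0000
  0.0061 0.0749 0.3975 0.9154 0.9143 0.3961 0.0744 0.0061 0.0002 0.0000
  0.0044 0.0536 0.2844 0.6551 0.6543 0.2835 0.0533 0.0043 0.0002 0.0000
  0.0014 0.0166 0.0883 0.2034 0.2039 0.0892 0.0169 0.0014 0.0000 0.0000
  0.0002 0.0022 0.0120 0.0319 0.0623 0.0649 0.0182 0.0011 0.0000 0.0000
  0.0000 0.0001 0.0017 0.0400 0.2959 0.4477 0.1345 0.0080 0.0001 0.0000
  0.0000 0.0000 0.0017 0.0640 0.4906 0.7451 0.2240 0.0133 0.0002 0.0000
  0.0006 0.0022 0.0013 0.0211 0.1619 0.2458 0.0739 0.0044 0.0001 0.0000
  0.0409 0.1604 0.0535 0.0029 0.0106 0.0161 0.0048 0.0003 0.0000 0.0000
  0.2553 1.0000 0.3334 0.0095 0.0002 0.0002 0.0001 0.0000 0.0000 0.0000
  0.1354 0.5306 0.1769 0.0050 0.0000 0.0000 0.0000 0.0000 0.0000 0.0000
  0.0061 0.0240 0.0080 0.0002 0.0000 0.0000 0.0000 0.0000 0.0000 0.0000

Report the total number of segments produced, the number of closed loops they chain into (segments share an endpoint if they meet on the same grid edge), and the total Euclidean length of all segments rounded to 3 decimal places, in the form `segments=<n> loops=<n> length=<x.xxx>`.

segments=16 loops=3 length=11.303

cell (0,2): code 0100 → (0.220,3.000)–(1.000,2.457)
cell (0,3): code 1100 → (0.222,4.000)–(0.220,3.000)
cell (0,4): code 1000 → (1.000,4.541)–(0.222,4.000)
cell (1,2): code 0110 → (1.000,2.457)–(2.000,2.943)
cell (1,4): code 1001 → (2.000,4.055)–(1.000,4.541)
cell (2,2): code 0010 → (2.000,2.943)–(2.047,3.000)
cell (2,3): code 0011 → (2.047,3.000)–(2.045,4.000)
cell (2,4): code 0001 → (2.045,4.000)–(2.000,4.055)
cell (5,4): code 0100 → (5.626,5.000)–(6.000,4.563)
cell (5,5): code 1000 → (6.000,5.213)–(5.626,5.000)
cell (6,4): code 0010 → (6.000,4.563)–(6.223,5.000)
cell (6,5): code 0001 → (6.223,5.000)–(6.000,5.213)
cell (8,0): code 0100 → (8.564,1.000)–(9.000,0.509)
cell (8,1): code 1000 → (9.000,1.549)–(8.564,1.000)
cell (9,0): code 0010 → (9.000,0.509)–(9.780,1.000)
cell (9,1): code 0001 → (9.780,1.000)–(9.000,1.549)
total: 16 segments, chained into 3 closed loop(s), length Σ = 11.303442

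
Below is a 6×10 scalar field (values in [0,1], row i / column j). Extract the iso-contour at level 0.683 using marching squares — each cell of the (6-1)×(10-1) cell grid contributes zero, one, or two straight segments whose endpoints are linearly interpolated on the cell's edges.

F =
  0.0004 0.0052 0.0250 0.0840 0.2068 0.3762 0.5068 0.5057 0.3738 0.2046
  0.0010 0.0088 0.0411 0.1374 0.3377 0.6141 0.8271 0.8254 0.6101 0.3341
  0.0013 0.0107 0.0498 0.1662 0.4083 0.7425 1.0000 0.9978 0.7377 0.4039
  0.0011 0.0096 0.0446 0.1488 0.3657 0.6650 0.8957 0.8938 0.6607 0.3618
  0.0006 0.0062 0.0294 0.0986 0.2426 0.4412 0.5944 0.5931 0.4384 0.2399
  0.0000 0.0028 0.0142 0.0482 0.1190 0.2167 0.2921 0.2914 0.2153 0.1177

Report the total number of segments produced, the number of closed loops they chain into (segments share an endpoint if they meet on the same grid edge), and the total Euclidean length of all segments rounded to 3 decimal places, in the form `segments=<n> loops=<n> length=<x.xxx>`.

cell (0,5): code 0100 → (0.550,6.000)–(1.000,5.323)
cell (0,6): code 1100 → (0.555,7.000)–(0.550,6.000)
cell (0,7): code 1000 → (1.000,7.661)–(0.555,7.000)
cell (1,4): code 0100 → (1.537,5.000)–(2.000,4.822)
cell (1,5): code 1110 → (1.000,5.323)–(1.537,5.000)
cell (1,7): code 1101 → (1.571,8.000)–(1.000,7.661)
cell (1,8): code 1000 → (2.000,8.164)–(1.571,8.000)
cell (2,4): code 0010 → (2.000,4.822)–(2.768,5.000)
cell (2,5): code 0111 → (2.768,5.000)–(3.000,5.078)
cell (2,7): code 1011 → (3.000,7.904)–(2.710,8.000)
cell (2,8): code 0001 → (2.710,8.000)–(2.000,8.164)
cell (3,5): code 0010 → (3.000,5.078)–(3.706,6.000)
cell (3,6): code 0011 → (3.706,6.000)–(3.701,7.000)
cell (3,7): code 0001 → (3.701,7.000)–(3.000,7.904)
total: 14 segments, chained into 1 closed loop(s), length Σ = 10.228527

segments=14 loops=1 length=10.229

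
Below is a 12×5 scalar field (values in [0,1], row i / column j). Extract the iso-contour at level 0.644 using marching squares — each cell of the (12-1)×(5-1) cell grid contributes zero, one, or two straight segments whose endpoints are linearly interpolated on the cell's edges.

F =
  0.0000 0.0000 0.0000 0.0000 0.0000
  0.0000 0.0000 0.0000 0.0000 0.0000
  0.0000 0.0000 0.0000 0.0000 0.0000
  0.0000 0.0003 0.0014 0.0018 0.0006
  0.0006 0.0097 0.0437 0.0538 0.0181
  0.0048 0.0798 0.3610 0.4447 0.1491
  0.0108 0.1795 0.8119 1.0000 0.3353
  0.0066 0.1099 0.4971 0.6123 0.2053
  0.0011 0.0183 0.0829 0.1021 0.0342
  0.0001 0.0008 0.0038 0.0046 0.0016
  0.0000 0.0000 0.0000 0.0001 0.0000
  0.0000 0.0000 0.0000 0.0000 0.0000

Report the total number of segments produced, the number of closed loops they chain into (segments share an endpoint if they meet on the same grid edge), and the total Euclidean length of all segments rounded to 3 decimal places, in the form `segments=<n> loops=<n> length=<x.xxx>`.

cell (5,1): code 0100 → (5.628,2.000)–(6.000,1.735)
cell (5,2): code 1100 → (5.359,3.000)–(5.628,2.000)
cell (5,3): code 1000 → (6.000,3.536)–(5.359,3.000)
cell (6,1): code 0010 → (6.000,1.735)–(6.533,2.000)
cell (6,2): code 0011 → (6.533,2.000)–(6.918,3.000)
cell (6,3): code 0001 → (6.918,3.000)–(6.000,3.536)
total: 6 segments, chained into 1 closed loop(s), length Σ = 5.058483

segments=6 loops=1 length=5.058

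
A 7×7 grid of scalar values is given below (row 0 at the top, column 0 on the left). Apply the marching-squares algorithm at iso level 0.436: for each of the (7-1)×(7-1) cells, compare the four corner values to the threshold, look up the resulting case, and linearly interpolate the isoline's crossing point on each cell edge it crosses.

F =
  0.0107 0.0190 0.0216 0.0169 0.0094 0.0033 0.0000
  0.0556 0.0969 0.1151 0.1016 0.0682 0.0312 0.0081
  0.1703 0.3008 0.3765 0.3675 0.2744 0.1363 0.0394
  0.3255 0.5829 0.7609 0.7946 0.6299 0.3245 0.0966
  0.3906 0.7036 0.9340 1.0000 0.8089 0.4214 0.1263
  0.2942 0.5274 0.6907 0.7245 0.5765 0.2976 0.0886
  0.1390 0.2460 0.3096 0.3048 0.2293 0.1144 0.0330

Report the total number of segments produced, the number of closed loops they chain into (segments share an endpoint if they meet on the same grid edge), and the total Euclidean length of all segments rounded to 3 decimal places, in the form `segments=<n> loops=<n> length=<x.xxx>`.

segments=14 loops=1 length=13.249

cell (2,0): code 0100 → (2.479,1.000)–(3.000,0.429)
cell (2,1): code 1100 → (2.155,2.000)–(2.479,1.000)
cell (2,2): code 1100 → (2.160,3.000)–(2.155,2.000)
cell (2,3): code 1100 → (2.455,4.000)–(2.160,3.000)
cell (2,4): code 1000 → (3.000,4.635)–(2.455,4.000)
cell (3,0): code 0110 → (3.000,0.429)–(4.000,0.145)
cell (3,4): code 1001 → (4.000,4.962)–(3.000,4.635)
cell (4,0): code 0110 → (4.000,0.145)–(5.000,0.608)
cell (4,4): code 1001 → (5.000,4.504)–(4.000,4.962)
cell (5,0): code 0010 → (5.000,0.608)–(5.325,1.000)
cell (5,1): code 0011 → (5.325,1.000)–(5.668,2.000)
cell (5,2): code 0011 → (5.668,2.000)–(5.687,3.000)
cell (5,3): code 0011 → (5.687,3.000)–(5.405,4.000)
cell (5,4): code 0001 → (5.405,4.000)–(5.000,4.504)
total: 14 segments, chained into 1 closed loop(s), length Σ = 13.249215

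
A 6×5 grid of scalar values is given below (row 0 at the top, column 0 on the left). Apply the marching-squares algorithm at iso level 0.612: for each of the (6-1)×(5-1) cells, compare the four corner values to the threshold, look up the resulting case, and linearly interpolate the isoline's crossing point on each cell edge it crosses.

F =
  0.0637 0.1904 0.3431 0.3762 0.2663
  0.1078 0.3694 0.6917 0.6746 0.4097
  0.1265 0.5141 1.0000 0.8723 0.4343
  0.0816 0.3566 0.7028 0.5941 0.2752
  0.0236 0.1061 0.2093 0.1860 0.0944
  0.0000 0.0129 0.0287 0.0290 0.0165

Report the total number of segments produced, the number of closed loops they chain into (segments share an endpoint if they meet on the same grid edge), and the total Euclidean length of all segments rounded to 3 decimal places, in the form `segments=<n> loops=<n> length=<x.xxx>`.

cell (0,1): code 0100 → (0.771,2.000)–(1.000,1.753)
cell (0,2): code 1100 → (0.790,3.000)–(0.771,2.000)
cell (0,3): code 1000 → (1.000,3.236)–(0.790,3.000)
cell (1,1): code 0110 → (1.000,1.753)–(2.000,1.201)
cell (1,3): code 1001 → (2.000,3.594)–(1.000,3.236)
cell (2,1): code 0110 → (2.000,1.201)–(3.000,1.738)
cell (2,2): code 1011 → (3.000,2.835)–(2.936,3.000)
cell (2,3): code 0001 → (2.936,3.000)–(2.000,3.594)
cell (3,1): code 0010 → (3.000,1.738)–(3.184,2.000)
cell (3,2): code 0001 → (3.184,2.000)–(3.000,2.835)
total: 10 segments, chained into 1 closed loop(s), length Σ = 7.452635

segments=10 loops=1 length=7.453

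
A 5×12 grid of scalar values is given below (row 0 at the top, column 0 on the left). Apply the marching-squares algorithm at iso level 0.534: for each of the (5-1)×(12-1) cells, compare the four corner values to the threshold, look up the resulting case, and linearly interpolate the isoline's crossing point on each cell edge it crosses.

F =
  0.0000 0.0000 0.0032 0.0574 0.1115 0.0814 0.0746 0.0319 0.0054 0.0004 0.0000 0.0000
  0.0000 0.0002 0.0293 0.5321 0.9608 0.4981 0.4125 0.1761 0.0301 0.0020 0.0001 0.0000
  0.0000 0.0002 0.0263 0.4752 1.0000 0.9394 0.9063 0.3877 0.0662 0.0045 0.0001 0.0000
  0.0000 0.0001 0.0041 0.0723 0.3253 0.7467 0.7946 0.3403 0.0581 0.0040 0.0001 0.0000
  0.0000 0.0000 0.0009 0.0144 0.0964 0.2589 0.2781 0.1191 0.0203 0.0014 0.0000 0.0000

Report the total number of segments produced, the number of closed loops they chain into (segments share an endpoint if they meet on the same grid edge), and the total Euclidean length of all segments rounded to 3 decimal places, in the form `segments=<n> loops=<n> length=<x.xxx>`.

segments=12 loops=1 length=10.491

cell (0,3): code 0100 → (0.497,4.000)–(1.000,3.004)
cell (0,4): code 1000 → (1.000,4.922)–(0.497,4.000)
cell (1,3): code 0110 → (1.000,3.004)–(2.000,3.112)
cell (1,4): code 1101 → (1.081,5.000)–(1.000,4.922)
cell (1,5): code 1100 → (1.246,6.000)–(1.081,5.000)
cell (1,6): code 1000 → (2.000,6.718)–(1.246,6.000)
cell (2,3): code 0010 → (2.000,3.112)–(2.691,4.000)
cell (2,4): code 0111 → (2.691,4.000)–(3.000,4.495)
cell (2,6): code 1001 → (3.000,6.574)–(2.000,6.718)
cell (3,4): code 0010 → (3.000,4.495)–(3.436,5.000)
cell (3,5): code 0011 → (3.436,5.000)–(3.505,6.000)
cell (3,6): code 0001 → (3.505,6.000)–(3.000,6.574)
total: 12 segments, chained into 1 closed loop(s), length Σ = 10.490873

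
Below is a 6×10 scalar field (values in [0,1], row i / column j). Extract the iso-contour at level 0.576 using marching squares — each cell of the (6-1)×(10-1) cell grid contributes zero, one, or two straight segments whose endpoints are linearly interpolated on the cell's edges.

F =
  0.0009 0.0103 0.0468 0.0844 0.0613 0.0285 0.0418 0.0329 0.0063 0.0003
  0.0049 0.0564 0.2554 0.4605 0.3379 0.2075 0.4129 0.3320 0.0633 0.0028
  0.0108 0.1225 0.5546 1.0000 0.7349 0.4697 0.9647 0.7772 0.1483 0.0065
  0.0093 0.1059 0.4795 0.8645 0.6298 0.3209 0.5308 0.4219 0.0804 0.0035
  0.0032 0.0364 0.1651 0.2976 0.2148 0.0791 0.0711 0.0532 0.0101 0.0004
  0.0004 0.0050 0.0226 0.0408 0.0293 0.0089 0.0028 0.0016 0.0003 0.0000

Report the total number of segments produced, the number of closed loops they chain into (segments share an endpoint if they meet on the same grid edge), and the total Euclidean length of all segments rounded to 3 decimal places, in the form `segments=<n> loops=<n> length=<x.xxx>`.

segments=14 loops=2 length=12.861

cell (1,2): code 0100 → (1.214,3.000)–(2.000,2.048)
cell (1,3): code 1100 → (1.600,4.000)–(1.214,3.000)
cell (1,4): code 1000 → (2.000,4.599)–(1.600,4.000)
cell (1,5): code 0100 → (1.296,6.000)–(2.000,5.215)
cell (1,6): code 1100 → (1.548,7.000)–(1.296,6.000)
cell (1,7): code 1000 → (2.000,7.320)–(1.548,7.000)
cell (2,2): code 0110 → (2.000,2.048)–(3.000,2.251)
cell (2,4): code 1001 → (3.000,4.174)–(2.000,4.599)
cell (2,5): code 0010 → (2.000,5.215)–(2.896,6.000)
cell (2,6): code 0011 → (2.896,6.000)–(2.566,7.000)
cell (2,7): code 0001 → (2.566,7.000)–(2.000,7.320)
cell (3,2): code 0010 → (3.000,2.251)–(3.509,3.000)
cell (3,3): code 0011 → (3.509,3.000)–(3.130,4.000)
cell (3,4): code 0001 → (3.130,4.000)–(3.000,4.174)
total: 14 segments, chained into 2 closed loop(s), length Σ = 12.860714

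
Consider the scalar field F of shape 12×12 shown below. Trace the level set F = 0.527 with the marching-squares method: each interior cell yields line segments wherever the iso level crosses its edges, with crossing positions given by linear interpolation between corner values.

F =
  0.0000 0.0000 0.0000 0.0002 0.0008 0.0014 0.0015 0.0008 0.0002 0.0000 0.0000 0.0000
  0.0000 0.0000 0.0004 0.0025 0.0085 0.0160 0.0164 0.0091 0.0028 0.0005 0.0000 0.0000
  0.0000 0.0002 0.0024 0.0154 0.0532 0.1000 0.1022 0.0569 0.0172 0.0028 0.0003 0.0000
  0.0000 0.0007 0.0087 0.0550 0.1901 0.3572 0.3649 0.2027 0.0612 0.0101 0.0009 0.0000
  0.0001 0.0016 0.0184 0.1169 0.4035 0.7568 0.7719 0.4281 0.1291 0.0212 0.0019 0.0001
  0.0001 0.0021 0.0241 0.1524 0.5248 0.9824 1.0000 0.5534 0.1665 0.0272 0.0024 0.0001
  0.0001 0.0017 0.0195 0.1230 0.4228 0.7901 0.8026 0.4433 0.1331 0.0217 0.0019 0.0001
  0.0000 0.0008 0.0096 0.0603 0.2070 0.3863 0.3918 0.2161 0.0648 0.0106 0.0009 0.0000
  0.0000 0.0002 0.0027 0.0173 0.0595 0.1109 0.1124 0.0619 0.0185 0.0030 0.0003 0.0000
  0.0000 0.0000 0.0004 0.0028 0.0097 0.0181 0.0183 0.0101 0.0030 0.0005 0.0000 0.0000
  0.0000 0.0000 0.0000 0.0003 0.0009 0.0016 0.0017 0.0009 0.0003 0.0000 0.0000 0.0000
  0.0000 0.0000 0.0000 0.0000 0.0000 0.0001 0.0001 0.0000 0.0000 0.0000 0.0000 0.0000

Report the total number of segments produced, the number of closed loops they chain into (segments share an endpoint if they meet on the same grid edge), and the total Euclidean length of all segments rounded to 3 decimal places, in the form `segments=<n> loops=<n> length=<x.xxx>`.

cell (3,4): code 0100 → (3.425,5.000)–(4.000,4.350)
cell (3,5): code 1100 → (3.398,6.000)–(3.425,5.000)
cell (3,6): code 1000 → (4.000,6.712)–(3.398,6.000)
cell (4,4): code 0110 → (4.000,4.350)–(5.000,4.005)
cell (4,6): code 1101 → (4.789,7.000)–(4.000,6.712)
cell (4,7): code 1000 → (5.000,7.068)–(4.789,7.000)
cell (5,4): code 0110 → (5.000,4.005)–(6.000,4.284)
cell (5,6): code 1011 → (6.000,6.767)–(5.240,7.000)
cell (5,7): code 0001 → (5.240,7.000)–(5.000,7.068)
cell (6,4): code 0010 → (6.000,4.284)–(6.652,5.000)
cell (6,5): code 0011 → (6.652,5.000)–(6.671,6.000)
cell (6,6): code 0001 → (6.671,6.000)–(6.000,6.767)
total: 12 segments, chained into 1 closed loop(s), length Σ = 9.990456

segments=12 loops=1 length=9.990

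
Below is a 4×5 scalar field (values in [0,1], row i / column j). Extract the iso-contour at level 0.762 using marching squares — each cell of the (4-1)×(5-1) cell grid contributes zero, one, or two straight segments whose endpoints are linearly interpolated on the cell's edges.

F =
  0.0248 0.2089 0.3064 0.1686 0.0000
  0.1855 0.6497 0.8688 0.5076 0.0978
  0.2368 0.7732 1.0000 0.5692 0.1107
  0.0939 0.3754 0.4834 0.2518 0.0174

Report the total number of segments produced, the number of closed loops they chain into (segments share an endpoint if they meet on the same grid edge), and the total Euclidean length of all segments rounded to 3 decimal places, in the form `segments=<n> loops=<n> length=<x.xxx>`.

cell (0,1): code 0100 → (0.810,2.000)–(1.000,1.513)
cell (0,2): code 1000 → (1.000,2.296)–(0.810,2.000)
cell (1,0): code 0100 → (1.909,1.000)–(2.000,0.979)
cell (1,1): code 1110 → (1.000,1.513)–(1.909,1.000)
cell (1,2): code 1001 → (2.000,2.552)–(1.000,2.296)
cell (2,0): code 0010 → (2.000,0.979)–(2.028,1.000)
cell (2,1): code 0011 → (2.028,1.000)–(2.461,2.000)
cell (2,2): code 0001 → (2.461,2.000)–(2.000,2.552)
total: 8 segments, chained into 1 closed loop(s), length Σ = 4.887806

segments=8 loops=1 length=4.888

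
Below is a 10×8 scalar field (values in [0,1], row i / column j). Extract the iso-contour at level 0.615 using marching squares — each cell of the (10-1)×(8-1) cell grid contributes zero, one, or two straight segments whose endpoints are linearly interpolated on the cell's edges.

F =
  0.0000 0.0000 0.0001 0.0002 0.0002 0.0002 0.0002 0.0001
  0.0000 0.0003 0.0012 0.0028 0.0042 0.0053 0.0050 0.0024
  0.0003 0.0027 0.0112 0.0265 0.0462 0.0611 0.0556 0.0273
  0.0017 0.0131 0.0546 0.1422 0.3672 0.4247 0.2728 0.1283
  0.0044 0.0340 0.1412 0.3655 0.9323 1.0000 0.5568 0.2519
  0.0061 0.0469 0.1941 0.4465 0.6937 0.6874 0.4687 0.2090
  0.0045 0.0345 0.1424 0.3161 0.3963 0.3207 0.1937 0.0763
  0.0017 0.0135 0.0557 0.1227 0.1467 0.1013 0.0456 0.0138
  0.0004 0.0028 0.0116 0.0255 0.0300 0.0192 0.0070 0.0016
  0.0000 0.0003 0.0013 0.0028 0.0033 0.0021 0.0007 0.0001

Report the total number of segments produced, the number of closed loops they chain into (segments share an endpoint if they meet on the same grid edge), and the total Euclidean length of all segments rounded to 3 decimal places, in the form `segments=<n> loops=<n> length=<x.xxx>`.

segments=8 loops=1 length=6.861

cell (3,3): code 0100 → (3.439,4.000)–(4.000,3.440)
cell (3,4): code 1100 → (3.331,5.000)–(3.439,4.000)
cell (3,5): code 1000 → (4.000,5.869)–(3.331,5.000)
cell (4,3): code 0110 → (4.000,3.440)–(5.000,3.682)
cell (4,5): code 1001 → (5.000,5.331)–(4.000,5.869)
cell (5,3): code 0010 → (5.000,3.682)–(5.265,4.000)
cell (5,4): code 0011 → (5.265,4.000)–(5.197,5.000)
cell (5,5): code 0001 → (5.197,5.000)–(5.000,5.331)
total: 8 segments, chained into 1 closed loop(s), length Σ = 6.861025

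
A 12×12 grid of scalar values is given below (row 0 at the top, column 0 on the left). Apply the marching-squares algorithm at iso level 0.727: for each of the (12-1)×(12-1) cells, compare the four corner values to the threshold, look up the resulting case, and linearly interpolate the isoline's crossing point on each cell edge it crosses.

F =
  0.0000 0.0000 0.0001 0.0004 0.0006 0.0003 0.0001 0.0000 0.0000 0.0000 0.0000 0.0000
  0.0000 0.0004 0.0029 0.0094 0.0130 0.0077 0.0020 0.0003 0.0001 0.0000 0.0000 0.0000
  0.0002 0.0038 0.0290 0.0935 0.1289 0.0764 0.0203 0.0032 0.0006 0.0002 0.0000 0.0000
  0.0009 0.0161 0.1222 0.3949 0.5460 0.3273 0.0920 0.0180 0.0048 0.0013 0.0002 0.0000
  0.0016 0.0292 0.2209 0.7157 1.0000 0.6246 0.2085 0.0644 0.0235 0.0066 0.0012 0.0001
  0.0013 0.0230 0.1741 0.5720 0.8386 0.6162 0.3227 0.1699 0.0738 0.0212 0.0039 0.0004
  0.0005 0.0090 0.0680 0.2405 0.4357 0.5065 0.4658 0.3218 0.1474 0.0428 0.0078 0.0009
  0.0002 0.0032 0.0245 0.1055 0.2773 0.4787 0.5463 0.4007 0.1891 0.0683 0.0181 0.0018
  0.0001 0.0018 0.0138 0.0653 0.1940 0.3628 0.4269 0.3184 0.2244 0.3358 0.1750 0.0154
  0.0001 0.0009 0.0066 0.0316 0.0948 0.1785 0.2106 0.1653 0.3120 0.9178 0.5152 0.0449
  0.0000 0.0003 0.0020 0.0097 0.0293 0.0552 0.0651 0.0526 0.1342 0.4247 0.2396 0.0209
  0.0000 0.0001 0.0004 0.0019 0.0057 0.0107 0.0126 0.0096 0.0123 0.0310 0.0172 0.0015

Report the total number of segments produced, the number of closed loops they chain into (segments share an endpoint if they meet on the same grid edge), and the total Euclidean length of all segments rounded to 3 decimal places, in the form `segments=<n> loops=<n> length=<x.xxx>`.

cell (3,3): code 0100 → (3.399,4.000)–(4.000,3.040)
cell (3,4): code 1000 → (4.000,4.727)–(3.399,4.000)
cell (4,3): code 0110 → (4.000,3.040)–(5.000,3.581)
cell (4,4): code 1001 → (5.000,4.502)–(4.000,4.727)
cell (5,3): code 0010 → (5.000,3.581)–(5.277,4.000)
cell (5,4): code 0001 → (5.277,4.000)–(5.000,4.502)
cell (8,8): code 0100 → (8.672,9.000)–(9.000,8.685)
cell (8,9): code 1000 → (9.000,9.474)–(8.672,9.000)
cell (9,8): code 0010 → (9.000,8.685)–(9.387,9.000)
cell (9,9): code 0001 → (9.387,9.000)–(9.000,9.474)
total: 10 segments, chained into 2 closed loop(s), length Σ = 7.455722

segments=10 loops=2 length=7.456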